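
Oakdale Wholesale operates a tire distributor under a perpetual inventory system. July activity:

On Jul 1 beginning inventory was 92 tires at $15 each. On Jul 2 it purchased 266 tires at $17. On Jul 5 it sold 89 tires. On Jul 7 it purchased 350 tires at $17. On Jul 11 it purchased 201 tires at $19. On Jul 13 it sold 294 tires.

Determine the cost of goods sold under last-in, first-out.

Jul 5, 89 sold [LIFO — newest first]: 89 @ $17 = $1,513
Jul 13, 294 sold [LIFO — newest first]: 201 @ $19 + 93 @ $17 = $5,400
Total COGS = $1,513 + $5,400 = $6,913
Ending inventory: 92 @ $15 + 177 @ $17 + 257 @ $17 = $8,758
Check: goods available $15,671 = COGS $6,913 + ending $8,758

COGS = $6,913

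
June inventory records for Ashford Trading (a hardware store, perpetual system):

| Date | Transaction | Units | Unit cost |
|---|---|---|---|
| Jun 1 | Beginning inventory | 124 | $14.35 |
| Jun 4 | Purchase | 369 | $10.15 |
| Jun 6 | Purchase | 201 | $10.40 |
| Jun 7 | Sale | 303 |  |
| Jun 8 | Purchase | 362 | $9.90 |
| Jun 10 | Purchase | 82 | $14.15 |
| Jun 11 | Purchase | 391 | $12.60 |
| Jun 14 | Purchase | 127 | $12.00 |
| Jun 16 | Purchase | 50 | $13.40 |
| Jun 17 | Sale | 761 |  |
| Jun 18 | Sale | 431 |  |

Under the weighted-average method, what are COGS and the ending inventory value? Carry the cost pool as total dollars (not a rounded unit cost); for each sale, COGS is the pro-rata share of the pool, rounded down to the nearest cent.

COGS = $17,050.25; ending inventory = $2,429.60

After Jun 1: 124 on hand, pool $1,779.40 (≈ $14.3500 each)
After Jun 4: 493 on hand, pool $5,524.75 (≈ $11.2064 each)
After Jun 6: 694 on hand, pool $7,615.15 (≈ $10.9728 each)
Jun 7, sell 303: 303/694 × $7,615.15 → $3,324.77
After Jun 8: 753 on hand, pool $7,874.18 (≈ $10.4571 each)
After Jun 10: 835 on hand, pool $9,034.48 (≈ $10.8197 each)
After Jun 11: 1226 on hand, pool $13,961.08 (≈ $11.3875 each)
After Jun 14: 1353 on hand, pool $15,485.08 (≈ $11.4450 each)
After Jun 16: 1403 on hand, pool $16,155.08 (≈ $11.5147 each)
Jun 17, sell 761: 761/1403 × $16,155.08 → $8,762.66
Jun 18, sell 431: 431/642 × $7,392.42 → $4,962.82
Total COGS = $3,324.77 + $8,762.66 + $4,962.82 = $17,050.25
Ending inventory (cost pool remaining) = $2,429.60
Check: goods available $19,479.85 = COGS $17,050.25 + ending $2,429.60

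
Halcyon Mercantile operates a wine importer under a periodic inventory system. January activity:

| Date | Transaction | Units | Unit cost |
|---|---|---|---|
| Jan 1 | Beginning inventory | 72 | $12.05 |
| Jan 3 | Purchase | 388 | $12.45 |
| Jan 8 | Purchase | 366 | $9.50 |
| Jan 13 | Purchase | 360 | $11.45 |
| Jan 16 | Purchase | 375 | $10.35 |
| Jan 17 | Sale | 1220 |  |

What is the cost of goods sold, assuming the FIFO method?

Jan 17, 1220 sold [FIFO — oldest first]: 72 @ $12.05 + 388 @ $12.45 + 366 @ $9.50 + 360 @ $11.45 + 34 @ $10.35 = $13,649.10
Ending inventory: 341 @ $10.35 = $3,529.35

COGS = $13,649.10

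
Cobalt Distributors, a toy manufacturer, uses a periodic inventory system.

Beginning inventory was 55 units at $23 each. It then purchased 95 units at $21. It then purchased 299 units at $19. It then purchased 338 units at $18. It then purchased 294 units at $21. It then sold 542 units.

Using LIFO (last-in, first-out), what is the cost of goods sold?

Sale 1 (542) [LIFO — newest first]: 294 @ $21 + 248 @ $18 = $10,638
Ending inventory: 55 @ $23 + 95 @ $21 + 299 @ $19 + 90 @ $18 = $10,561
Check: goods available $21,199 = COGS $10,638 + ending $10,561

COGS = $10,638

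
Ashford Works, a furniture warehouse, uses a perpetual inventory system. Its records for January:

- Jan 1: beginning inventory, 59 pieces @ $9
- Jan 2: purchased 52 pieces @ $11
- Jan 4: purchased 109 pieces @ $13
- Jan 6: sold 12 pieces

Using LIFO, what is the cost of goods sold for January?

COGS = $156

Jan 6, 12 sold [LIFO — newest first]: 12 @ $13 = $156
Ending inventory: 59 @ $9 + 52 @ $11 + 97 @ $13 = $2,364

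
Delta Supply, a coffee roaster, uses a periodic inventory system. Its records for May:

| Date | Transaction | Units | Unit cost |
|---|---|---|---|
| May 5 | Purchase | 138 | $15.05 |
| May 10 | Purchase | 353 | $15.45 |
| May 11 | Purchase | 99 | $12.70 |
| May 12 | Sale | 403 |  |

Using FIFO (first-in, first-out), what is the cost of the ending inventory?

May 12, 403 sold [FIFO — oldest first]: 138 @ $15.05 + 265 @ $15.45 = $6,171.15
Ending inventory: 88 @ $15.45 + 99 @ $12.70 = $2,616.90
Check: goods available $8,788.05 = COGS $6,171.15 + ending $2,616.90

Ending inventory = $2,616.90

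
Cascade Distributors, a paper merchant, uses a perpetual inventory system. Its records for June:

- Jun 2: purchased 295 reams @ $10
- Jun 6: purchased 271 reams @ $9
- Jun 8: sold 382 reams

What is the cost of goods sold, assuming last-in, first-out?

Jun 8, 382 sold [LIFO — newest first]: 271 @ $9 + 111 @ $10 = $3,549
Ending inventory: 184 @ $10 = $1,840

COGS = $3,549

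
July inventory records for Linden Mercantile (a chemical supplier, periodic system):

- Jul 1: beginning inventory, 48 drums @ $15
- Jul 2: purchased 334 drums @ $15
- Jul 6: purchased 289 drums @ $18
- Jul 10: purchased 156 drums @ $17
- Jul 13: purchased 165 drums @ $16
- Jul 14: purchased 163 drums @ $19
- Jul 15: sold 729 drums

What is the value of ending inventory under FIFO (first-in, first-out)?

Jul 15, 729 sold [FIFO — oldest first]: 48 @ $15 + 334 @ $15 + 289 @ $18 + 58 @ $17 = $11,918
Ending inventory: 98 @ $17 + 165 @ $16 + 163 @ $19 = $7,403
Check: goods available $19,321 = COGS $11,918 + ending $7,403

Ending inventory = $7,403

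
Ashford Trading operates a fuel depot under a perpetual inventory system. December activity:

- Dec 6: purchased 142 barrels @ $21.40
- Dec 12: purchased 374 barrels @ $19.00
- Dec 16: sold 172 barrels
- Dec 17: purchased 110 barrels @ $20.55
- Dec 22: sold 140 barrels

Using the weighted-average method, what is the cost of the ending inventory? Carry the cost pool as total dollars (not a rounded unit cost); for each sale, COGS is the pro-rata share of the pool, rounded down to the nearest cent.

Ending inventory = $6,241.07

After Dec 6: 142 on hand, pool $3,038.80 (≈ $21.4000 each)
After Dec 12: 516 on hand, pool $10,144.80 (≈ $19.6605 each)
Dec 16, sell 172: 172/516 × $10,144.80 → $3,381.60
After Dec 17: 454 on hand, pool $9,023.70 (≈ $19.8760 each)
Dec 22, sell 140: 140/454 × $9,023.70 → $2,782.63
Total COGS = $3,381.60 + $2,782.63 = $6,164.23
Ending inventory (cost pool remaining) = $6,241.07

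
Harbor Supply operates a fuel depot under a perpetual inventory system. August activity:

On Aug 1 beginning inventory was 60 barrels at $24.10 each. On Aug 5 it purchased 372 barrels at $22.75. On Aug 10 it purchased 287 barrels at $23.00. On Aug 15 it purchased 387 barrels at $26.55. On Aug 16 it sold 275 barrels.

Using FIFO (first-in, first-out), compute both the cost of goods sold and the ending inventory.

Aug 16, 275 sold [FIFO — oldest first]: 60 @ $24.10 + 215 @ $22.75 = $6,337.25
Ending inventory: 157 @ $22.75 + 287 @ $23.00 + 387 @ $26.55 = $20,447.60

COGS = $6,337.25; ending inventory = $20,447.60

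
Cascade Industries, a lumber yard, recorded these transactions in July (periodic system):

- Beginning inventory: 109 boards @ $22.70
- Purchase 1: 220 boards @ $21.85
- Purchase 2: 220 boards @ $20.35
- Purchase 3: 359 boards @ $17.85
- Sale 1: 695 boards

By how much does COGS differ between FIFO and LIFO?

FIFO COGS: 109 @ $22.70 + 220 @ $21.85 + 220 @ $20.35 + 146 @ $17.85 = $14,364.40
LIFO COGS: 359 @ $17.85 + 220 @ $20.35 + 116 @ $21.85 = $13,419.75
Difference = |$14,364.40 − $13,419.75| = $944.65

$944.65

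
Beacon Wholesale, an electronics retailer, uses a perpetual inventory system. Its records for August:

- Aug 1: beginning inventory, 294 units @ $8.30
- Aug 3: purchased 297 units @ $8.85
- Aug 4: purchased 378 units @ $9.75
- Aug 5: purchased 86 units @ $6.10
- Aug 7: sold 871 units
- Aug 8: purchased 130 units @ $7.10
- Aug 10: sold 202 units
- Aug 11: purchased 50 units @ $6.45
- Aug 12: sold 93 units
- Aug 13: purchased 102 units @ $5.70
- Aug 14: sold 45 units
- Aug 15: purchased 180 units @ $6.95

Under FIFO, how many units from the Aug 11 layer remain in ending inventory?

Aug 7, 871 sold [FIFO — oldest first]: 294 @ $8.30 + 297 @ $8.85 + 280 @ $9.75 = $7,798.65
Aug 10, 202 sold [FIFO — oldest first]: 98 @ $9.75 + 86 @ $6.10 + 18 @ $7.10 = $1,607.90
Aug 12, 93 sold [FIFO — oldest first]: 93 @ $7.10 = $660.30
Aug 14, 45 sold [FIFO — oldest first]: 19 @ $7.10 + 26 @ $6.45 = $302.60
Total COGS = $7,798.65 + $1,607.90 + $660.30 + $302.60 = $10,369.45
Ending inventory: 24 @ $6.45 + 102 @ $5.70 + 180 @ $6.95 = $1,987.20

24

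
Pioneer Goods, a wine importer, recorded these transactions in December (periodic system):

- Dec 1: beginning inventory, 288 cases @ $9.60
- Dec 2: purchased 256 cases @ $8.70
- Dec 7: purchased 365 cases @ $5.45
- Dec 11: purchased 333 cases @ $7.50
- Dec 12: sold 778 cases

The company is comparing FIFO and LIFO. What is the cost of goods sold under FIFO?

FIFO COGS: 288 @ $9.60 + 256 @ $8.70 + 234 @ $5.45 = $6,267.30
LIFO COGS: 333 @ $7.50 + 365 @ $5.45 + 80 @ $8.70 = $5,182.75

COGS = $6,267.30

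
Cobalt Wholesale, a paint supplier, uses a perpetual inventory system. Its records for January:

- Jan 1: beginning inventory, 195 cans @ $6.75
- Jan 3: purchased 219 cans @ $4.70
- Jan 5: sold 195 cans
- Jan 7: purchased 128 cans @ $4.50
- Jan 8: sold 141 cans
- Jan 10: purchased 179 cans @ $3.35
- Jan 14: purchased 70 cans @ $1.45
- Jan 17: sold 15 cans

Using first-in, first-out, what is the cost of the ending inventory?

Jan 5, 195 sold [FIFO — oldest first]: 195 @ $6.75 = $1,316.25
Jan 8, 141 sold [FIFO — oldest first]: 141 @ $4.70 = $662.70
Jan 17, 15 sold [FIFO — oldest first]: 15 @ $4.70 = $70.50
Total COGS = $1,316.25 + $662.70 + $70.50 = $2,049.45
Ending inventory: 63 @ $4.70 + 128 @ $4.50 + 179 @ $3.35 + 70 @ $1.45 = $1,573.25
Check: goods available $3,622.70 = COGS $2,049.45 + ending $1,573.25

Ending inventory = $1,573.25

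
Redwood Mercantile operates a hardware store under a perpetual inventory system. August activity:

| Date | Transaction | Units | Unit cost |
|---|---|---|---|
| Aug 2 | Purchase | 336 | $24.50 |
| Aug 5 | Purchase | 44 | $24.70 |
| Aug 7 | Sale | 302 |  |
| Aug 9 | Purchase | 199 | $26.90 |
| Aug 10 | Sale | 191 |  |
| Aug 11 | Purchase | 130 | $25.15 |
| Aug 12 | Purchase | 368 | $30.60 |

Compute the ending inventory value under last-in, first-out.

Aug 7, 302 sold [LIFO — newest first]: 44 @ $24.70 + 258 @ $24.50 = $7,407.80
Aug 10, 191 sold [LIFO — newest first]: 191 @ $26.90 = $5,137.90
Total COGS = $7,407.80 + $5,137.90 = $12,545.70
Ending inventory: 78 @ $24.50 + 8 @ $26.90 + 130 @ $25.15 + 368 @ $30.60 = $16,656.50

Ending inventory = $16,656.50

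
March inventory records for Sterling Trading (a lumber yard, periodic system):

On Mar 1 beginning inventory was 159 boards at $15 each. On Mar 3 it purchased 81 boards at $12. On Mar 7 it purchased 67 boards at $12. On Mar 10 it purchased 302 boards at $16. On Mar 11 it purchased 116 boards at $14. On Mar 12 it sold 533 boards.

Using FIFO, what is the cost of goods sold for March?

Mar 12, 533 sold [FIFO — oldest first]: 159 @ $15 + 81 @ $12 + 67 @ $12 + 226 @ $16 = $7,777
Ending inventory: 76 @ $16 + 116 @ $14 = $2,840
Check: goods available $10,617 = COGS $7,777 + ending $2,840

COGS = $7,777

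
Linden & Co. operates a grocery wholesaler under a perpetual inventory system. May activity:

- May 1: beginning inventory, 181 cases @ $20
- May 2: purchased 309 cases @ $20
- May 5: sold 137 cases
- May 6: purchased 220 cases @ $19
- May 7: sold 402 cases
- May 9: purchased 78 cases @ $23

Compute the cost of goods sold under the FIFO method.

May 5, 137 sold [FIFO — oldest first]: 137 @ $20 = $2,740
May 7, 402 sold [FIFO — oldest first]: 44 @ $20 + 309 @ $20 + 49 @ $19 = $7,991
Total COGS = $2,740 + $7,991 = $10,731
Ending inventory: 171 @ $19 + 78 @ $23 = $5,043
Check: goods available $15,774 = COGS $10,731 + ending $5,043

COGS = $10,731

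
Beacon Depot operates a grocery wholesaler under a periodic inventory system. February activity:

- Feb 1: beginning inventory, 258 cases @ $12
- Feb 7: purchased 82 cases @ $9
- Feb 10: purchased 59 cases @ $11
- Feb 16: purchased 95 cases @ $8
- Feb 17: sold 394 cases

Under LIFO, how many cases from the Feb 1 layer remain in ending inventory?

Feb 17, 394 sold [LIFO — newest first]: 95 @ $8 + 59 @ $11 + 82 @ $9 + 158 @ $12 = $4,043
Ending inventory: 100 @ $12 = $1,200
Check: goods available $5,243 = COGS $4,043 + ending $1,200

100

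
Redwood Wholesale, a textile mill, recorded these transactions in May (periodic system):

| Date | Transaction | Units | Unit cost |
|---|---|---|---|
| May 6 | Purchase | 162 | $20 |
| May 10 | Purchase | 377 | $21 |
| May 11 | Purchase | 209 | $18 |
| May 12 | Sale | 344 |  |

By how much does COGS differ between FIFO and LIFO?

FIFO COGS: 162 @ $20 + 182 @ $21 = $7,062
LIFO COGS: 209 @ $18 + 135 @ $21 = $6,597
Difference = |$7,062 − $6,597| = $465

$465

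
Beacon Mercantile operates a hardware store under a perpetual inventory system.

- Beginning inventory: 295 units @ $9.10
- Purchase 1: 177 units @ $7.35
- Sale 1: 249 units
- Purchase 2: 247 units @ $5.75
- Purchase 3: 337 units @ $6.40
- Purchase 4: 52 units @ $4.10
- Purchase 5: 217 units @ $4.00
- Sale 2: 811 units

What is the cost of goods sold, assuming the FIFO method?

COGS = $7,578.90

Sale 1 (249) [FIFO — oldest first]: 249 @ $9.10 = $2,265.90
Sale 2 (811) [FIFO — oldest first]: 46 @ $9.10 + 177 @ $7.35 + 247 @ $5.75 + 337 @ $6.40 + 4 @ $4.10 = $5,313.00
Total COGS = $2,265.90 + $5,313.00 = $7,578.90
Ending inventory: 48 @ $4.10 + 217 @ $4.00 = $1,064.80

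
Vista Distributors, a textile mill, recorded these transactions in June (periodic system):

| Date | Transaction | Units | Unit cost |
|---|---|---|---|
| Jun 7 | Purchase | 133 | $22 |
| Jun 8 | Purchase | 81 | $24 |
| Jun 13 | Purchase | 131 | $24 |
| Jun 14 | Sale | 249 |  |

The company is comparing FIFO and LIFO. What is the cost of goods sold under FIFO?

COGS = $5,710

FIFO COGS: 133 @ $22 + 81 @ $24 + 35 @ $24 = $5,710
LIFO COGS: 131 @ $24 + 81 @ $24 + 37 @ $22 = $5,902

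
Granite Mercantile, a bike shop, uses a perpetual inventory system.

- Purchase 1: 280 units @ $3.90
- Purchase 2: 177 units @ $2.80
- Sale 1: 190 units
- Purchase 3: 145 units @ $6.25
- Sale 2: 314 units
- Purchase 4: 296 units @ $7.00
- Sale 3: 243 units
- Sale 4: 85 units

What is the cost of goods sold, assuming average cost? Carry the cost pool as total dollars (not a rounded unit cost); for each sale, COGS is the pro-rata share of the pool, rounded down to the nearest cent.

After Purchase 1: 280 on hand, pool $1,092.00 (≈ $3.9000 each)
After Purchase 2: 457 on hand, pool $1,587.60 (≈ $3.4740 each)
Sale 1, sell 190: 190/457 × $1,587.60 → $660.05
After Purchase 3: 412 on hand, pool $1,833.80 (≈ $4.4510 each)
Sale 2, sell 314: 314/412 × $1,833.80 → $1,397.60
After Purchase 4: 394 on hand, pool $2,508.20 (≈ $6.3660 each)
Sale 3, sell 243: 243/394 × $2,508.20 → $1,546.93
Sale 4, sell 85: 85/151 × $961.27 → $541.11
Total COGS = $660.05 + $1,397.60 + $1,546.93 + $541.11 = $4,145.69
Ending inventory (cost pool remaining) = $420.16

COGS = $4,145.69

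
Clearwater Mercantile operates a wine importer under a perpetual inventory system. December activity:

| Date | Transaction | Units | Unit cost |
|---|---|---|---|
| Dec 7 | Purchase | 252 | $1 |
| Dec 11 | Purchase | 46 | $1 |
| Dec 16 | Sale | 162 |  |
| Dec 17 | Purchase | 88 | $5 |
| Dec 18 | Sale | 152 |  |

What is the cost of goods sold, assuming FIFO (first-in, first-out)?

COGS = $378

Dec 16, 162 sold [FIFO — oldest first]: 162 @ $1 = $162
Dec 18, 152 sold [FIFO — oldest first]: 90 @ $1 + 46 @ $1 + 16 @ $5 = $216
Total COGS = $162 + $216 = $378
Ending inventory: 72 @ $5 = $360
Check: goods available $738 = COGS $378 + ending $360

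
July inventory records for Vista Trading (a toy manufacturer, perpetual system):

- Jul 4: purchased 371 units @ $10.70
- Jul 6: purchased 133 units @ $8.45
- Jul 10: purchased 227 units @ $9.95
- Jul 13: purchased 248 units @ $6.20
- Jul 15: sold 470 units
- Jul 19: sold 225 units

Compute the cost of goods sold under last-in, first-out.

Jul 15, 470 sold [LIFO — newest first]: 248 @ $6.20 + 222 @ $9.95 = $3,746.50
Jul 19, 225 sold [LIFO — newest first]: 5 @ $9.95 + 133 @ $8.45 + 87 @ $10.70 = $2,104.50
Total COGS = $3,746.50 + $2,104.50 = $5,851.00
Ending inventory: 284 @ $10.70 = $3,038.80

COGS = $5,851.00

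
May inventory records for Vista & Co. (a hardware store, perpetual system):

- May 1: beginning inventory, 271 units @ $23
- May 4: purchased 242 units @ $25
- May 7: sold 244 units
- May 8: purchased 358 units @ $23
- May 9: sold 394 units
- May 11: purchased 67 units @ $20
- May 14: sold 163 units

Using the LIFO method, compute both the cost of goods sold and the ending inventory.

May 7, 244 sold [LIFO — newest first]: 242 @ $25 + 2 @ $23 = $6,096
May 9, 394 sold [LIFO — newest first]: 358 @ $23 + 36 @ $23 = $9,062
May 14, 163 sold [LIFO — newest first]: 67 @ $20 + 96 @ $23 = $3,548
Total COGS = $6,096 + $9,062 + $3,548 = $18,706
Ending inventory: 137 @ $23 = $3,151
Check: goods available $21,857 = COGS $18,706 + ending $3,151

COGS = $18,706; ending inventory = $3,151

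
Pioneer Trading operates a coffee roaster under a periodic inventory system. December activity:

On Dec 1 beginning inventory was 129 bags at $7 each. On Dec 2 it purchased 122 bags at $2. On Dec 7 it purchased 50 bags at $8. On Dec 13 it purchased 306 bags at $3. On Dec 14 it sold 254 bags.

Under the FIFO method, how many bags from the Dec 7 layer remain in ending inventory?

47

Dec 14, 254 sold [FIFO — oldest first]: 129 @ $7 + 122 @ $2 + 3 @ $8 = $1,171
Ending inventory: 47 @ $8 + 306 @ $3 = $1,294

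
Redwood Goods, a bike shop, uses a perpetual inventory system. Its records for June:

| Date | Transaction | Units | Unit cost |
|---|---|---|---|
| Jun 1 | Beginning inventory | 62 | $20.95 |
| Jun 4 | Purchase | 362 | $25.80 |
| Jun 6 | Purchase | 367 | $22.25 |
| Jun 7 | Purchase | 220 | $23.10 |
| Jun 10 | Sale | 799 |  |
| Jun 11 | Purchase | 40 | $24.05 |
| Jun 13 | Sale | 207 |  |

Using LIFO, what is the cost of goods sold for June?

COGS = $23,905.50

Jun 10, 799 sold [LIFO — newest first]: 220 @ $23.10 + 367 @ $22.25 + 212 @ $25.80 = $18,717.35
Jun 13, 207 sold [LIFO — newest first]: 40 @ $24.05 + 150 @ $25.80 + 17 @ $20.95 = $5,188.15
Total COGS = $18,717.35 + $5,188.15 = $23,905.50
Ending inventory: 45 @ $20.95 = $942.75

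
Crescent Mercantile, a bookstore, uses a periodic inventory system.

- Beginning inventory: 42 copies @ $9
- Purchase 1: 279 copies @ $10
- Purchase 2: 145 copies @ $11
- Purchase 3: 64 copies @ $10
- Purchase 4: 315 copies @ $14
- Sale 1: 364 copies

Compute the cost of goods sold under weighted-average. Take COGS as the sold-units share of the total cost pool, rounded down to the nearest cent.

COGS = $4,227.13

Sale 1, sell 364: 364/845 × $9,813.00 → $4,227.13
Ending inventory (cost pool remaining) = $5,585.87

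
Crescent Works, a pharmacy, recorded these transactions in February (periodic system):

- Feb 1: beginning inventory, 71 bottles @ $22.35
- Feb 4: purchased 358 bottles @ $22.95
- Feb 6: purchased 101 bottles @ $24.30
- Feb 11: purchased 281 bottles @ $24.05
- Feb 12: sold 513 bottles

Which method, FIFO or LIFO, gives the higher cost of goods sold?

LIFO

FIFO COGS: 71 @ $22.35 + 358 @ $22.95 + 84 @ $24.30 = $11,844.15
LIFO COGS: 281 @ $24.05 + 101 @ $24.30 + 131 @ $22.95 = $12,218.80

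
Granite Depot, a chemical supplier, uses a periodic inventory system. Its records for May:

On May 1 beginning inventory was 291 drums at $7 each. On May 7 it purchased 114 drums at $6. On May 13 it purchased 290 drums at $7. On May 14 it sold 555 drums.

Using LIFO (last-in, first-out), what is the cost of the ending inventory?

Ending inventory = $980

May 14, 555 sold [LIFO — newest first]: 290 @ $7 + 114 @ $6 + 151 @ $7 = $3,771
Ending inventory: 140 @ $7 = $980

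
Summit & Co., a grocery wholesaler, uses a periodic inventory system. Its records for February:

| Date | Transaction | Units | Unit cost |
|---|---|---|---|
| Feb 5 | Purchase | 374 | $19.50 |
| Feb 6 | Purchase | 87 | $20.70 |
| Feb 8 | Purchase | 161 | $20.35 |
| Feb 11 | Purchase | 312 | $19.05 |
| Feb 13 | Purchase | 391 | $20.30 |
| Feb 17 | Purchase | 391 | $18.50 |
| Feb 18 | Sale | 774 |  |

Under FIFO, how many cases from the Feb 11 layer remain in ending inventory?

Feb 18, 774 sold [FIFO — oldest first]: 374 @ $19.50 + 87 @ $20.70 + 161 @ $20.35 + 152 @ $19.05 = $15,265.85
Ending inventory: 160 @ $19.05 + 391 @ $20.30 + 391 @ $18.50 = $18,218.80

160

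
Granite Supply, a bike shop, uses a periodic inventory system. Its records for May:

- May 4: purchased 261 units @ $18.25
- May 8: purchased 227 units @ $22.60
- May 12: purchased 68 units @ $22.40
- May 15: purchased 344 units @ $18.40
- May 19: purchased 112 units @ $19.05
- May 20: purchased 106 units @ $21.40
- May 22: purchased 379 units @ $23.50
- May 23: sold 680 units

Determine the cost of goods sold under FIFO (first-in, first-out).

May 23, 680 sold [FIFO — oldest first]: 261 @ $18.25 + 227 @ $22.60 + 68 @ $22.40 + 124 @ $18.40 = $13,698.25
Ending inventory: 220 @ $18.40 + 112 @ $19.05 + 106 @ $21.40 + 379 @ $23.50 = $17,356.50

COGS = $13,698.25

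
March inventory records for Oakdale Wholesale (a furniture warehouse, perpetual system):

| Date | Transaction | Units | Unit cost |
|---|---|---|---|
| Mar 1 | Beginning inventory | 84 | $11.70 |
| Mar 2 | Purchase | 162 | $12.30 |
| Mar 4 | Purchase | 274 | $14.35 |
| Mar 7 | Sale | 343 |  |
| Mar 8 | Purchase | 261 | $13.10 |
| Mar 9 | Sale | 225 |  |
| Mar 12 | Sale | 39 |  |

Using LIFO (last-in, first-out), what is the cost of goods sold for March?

COGS = $8,236.60

Mar 7, 343 sold [LIFO — newest first]: 274 @ $14.35 + 69 @ $12.30 = $4,780.60
Mar 9, 225 sold [LIFO — newest first]: 225 @ $13.10 = $2,947.50
Mar 12, 39 sold [LIFO — newest first]: 36 @ $13.10 + 3 @ $12.30 = $508.50
Total COGS = $4,780.60 + $2,947.50 + $508.50 = $8,236.60
Ending inventory: 84 @ $11.70 + 90 @ $12.30 = $2,089.80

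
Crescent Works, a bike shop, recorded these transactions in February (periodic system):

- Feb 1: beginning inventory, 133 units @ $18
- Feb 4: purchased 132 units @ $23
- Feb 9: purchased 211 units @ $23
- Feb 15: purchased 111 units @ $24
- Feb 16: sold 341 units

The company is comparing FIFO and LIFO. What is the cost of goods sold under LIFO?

COGS = $7,954

FIFO COGS: 133 @ $18 + 132 @ $23 + 76 @ $23 = $7,178
LIFO COGS: 111 @ $24 + 211 @ $23 + 19 @ $23 = $7,954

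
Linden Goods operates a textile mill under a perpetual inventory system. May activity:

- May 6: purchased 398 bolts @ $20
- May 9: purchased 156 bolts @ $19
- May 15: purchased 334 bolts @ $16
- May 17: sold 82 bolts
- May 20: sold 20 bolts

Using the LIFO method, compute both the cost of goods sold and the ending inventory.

COGS = $1,632; ending inventory = $14,636

May 17, 82 sold [LIFO — newest first]: 82 @ $16 = $1,312
May 20, 20 sold [LIFO — newest first]: 20 @ $16 = $320
Total COGS = $1,312 + $320 = $1,632
Ending inventory: 398 @ $20 + 156 @ $19 + 232 @ $16 = $14,636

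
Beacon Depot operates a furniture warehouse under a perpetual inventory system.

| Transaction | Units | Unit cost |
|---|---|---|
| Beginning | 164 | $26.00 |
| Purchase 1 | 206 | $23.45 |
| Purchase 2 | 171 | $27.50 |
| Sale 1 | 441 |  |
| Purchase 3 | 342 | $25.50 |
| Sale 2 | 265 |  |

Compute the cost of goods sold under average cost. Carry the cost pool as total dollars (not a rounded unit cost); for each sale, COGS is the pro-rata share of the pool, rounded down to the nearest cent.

COGS = $18,004.57

After Beginning: 164 on hand, pool $4,264.00 (≈ $26.0000 each)
After Purchase 1: 370 on hand, pool $9,094.70 (≈ $24.5803 each)
After Purchase 2: 541 on hand, pool $13,797.20 (≈ $25.5031 each)
Sale 1, sell 441: 441/541 × $13,797.20 → $11,246.88
After Purchase 3: 442 on hand, pool $11,271.32 (≈ $25.5007 each)
Sale 2, sell 265: 265/442 × $11,271.32 → $6,757.69
Total COGS = $11,246.88 + $6,757.69 = $18,004.57
Ending inventory (cost pool remaining) = $4,513.63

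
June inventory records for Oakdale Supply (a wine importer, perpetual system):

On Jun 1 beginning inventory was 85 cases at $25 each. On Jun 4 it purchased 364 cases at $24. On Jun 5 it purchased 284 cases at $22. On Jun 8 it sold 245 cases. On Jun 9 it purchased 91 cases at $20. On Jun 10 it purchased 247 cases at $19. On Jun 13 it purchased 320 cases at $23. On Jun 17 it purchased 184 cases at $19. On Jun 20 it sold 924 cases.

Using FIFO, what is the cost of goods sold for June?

Jun 8, 245 sold [FIFO — oldest first]: 85 @ $25 + 160 @ $24 = $5,965
Jun 20, 924 sold [FIFO — oldest first]: 204 @ $24 + 284 @ $22 + 91 @ $20 + 247 @ $19 + 98 @ $23 = $19,911
Total COGS = $5,965 + $19,911 = $25,876
Ending inventory: 222 @ $23 + 184 @ $19 = $8,602
Check: goods available $34,478 = COGS $25,876 + ending $8,602

COGS = $25,876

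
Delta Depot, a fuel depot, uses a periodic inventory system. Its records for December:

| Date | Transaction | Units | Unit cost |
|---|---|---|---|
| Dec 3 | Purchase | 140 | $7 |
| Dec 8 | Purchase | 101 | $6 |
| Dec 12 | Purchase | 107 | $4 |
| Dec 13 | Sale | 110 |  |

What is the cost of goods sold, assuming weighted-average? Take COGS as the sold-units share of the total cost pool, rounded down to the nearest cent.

COGS = $636.60

Dec 13, sell 110: 110/348 × $2,014.00 → $636.60
Ending inventory (cost pool remaining) = $1,377.40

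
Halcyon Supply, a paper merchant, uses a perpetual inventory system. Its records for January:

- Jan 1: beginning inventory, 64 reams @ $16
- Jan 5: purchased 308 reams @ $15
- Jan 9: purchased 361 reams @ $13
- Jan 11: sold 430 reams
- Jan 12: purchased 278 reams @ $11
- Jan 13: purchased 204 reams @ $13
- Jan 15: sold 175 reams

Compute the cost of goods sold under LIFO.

Jan 11, 430 sold [LIFO — newest first]: 361 @ $13 + 69 @ $15 = $5,728
Jan 15, 175 sold [LIFO — newest first]: 175 @ $13 = $2,275
Total COGS = $5,728 + $2,275 = $8,003
Ending inventory: 64 @ $16 + 239 @ $15 + 278 @ $11 + 29 @ $13 = $8,044

COGS = $8,003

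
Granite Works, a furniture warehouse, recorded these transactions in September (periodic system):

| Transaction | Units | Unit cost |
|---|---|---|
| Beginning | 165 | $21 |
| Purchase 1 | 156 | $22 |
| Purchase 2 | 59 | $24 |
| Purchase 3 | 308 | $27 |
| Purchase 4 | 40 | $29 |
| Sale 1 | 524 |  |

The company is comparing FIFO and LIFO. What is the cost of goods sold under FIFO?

COGS = $12,201

FIFO COGS: 165 @ $21 + 156 @ $22 + 59 @ $24 + 144 @ $27 = $12,201
LIFO COGS: 40 @ $29 + 308 @ $27 + 59 @ $24 + 117 @ $22 = $13,466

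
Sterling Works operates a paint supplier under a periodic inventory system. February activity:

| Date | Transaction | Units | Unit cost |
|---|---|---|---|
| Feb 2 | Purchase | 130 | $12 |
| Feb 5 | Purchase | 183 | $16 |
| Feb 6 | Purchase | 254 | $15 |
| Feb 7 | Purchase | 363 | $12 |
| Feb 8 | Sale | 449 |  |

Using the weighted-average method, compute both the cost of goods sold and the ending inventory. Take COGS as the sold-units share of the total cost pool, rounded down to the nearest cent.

COGS = $6,109.29; ending inventory = $6,544.71

Feb 8, sell 449: 449/930 × $12,654.00 → $6,109.29
Ending inventory (cost pool remaining) = $6,544.71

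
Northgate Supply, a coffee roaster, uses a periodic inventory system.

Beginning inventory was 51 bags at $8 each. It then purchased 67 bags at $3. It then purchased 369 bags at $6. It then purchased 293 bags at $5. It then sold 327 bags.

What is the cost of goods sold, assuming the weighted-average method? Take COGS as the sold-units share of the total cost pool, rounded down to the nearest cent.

Sale 1, sell 327: 327/780 × $4,288.00 → $1,797.66
Ending inventory (cost pool remaining) = $2,490.34
Check: goods available $4,288.00 = COGS $1,797.66 + ending $2,490.34

COGS = $1,797.66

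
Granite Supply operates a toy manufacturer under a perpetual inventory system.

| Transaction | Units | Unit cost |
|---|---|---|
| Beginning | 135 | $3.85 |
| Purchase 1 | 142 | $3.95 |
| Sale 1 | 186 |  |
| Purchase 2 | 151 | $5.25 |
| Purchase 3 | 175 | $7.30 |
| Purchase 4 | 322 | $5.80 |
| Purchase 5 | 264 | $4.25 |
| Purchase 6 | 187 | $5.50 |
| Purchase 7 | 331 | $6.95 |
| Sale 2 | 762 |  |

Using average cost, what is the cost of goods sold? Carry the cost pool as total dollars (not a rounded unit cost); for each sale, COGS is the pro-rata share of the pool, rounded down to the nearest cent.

COGS = $5,106.16

After Beginning: 135 on hand, pool $519.75 (≈ $3.8500 each)
After Purchase 1: 277 on hand, pool $1,080.65 (≈ $3.9013 each)
Sale 1, sell 186: 186/277 × $1,080.65 → $725.63
After Purchase 2: 242 on hand, pool $1,147.77 (≈ $4.7429 each)
After Purchase 3: 417 on hand, pool $2,425.27 (≈ $5.8160 each)
After Purchase 4: 739 on hand, pool $4,292.87 (≈ $5.8090 each)
After Purchase 5: 1003 on hand, pool $5,414.87 (≈ $5.3987 each)
After Purchase 6: 1190 on hand, pool $6,443.37 (≈ $5.4146 each)
After Purchase 7: 1521 on hand, pool $8,743.82 (≈ $5.7487 each)
Sale 2, sell 762: 762/1521 × $8,743.82 → $4,380.53
Total COGS = $725.63 + $4,380.53 = $5,106.16
Ending inventory (cost pool remaining) = $4,363.29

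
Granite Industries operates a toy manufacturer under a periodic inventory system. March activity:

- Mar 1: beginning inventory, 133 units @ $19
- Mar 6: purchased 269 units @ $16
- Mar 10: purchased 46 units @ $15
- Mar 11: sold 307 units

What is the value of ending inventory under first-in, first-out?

Ending inventory = $2,210

Mar 11, 307 sold [FIFO — oldest first]: 133 @ $19 + 174 @ $16 = $5,311
Ending inventory: 95 @ $16 + 46 @ $15 = $2,210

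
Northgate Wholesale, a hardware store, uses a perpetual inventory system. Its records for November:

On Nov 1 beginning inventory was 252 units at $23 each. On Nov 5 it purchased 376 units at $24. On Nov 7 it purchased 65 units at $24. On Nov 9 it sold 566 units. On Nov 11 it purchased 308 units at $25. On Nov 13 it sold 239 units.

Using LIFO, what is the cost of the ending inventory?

Nov 9, 566 sold [LIFO — newest first]: 65 @ $24 + 376 @ $24 + 125 @ $23 = $13,459
Nov 13, 239 sold [LIFO — newest first]: 239 @ $25 = $5,975
Total COGS = $13,459 + $5,975 = $19,434
Ending inventory: 127 @ $23 + 69 @ $25 = $4,646
Check: goods available $24,080 = COGS $19,434 + ending $4,646

Ending inventory = $4,646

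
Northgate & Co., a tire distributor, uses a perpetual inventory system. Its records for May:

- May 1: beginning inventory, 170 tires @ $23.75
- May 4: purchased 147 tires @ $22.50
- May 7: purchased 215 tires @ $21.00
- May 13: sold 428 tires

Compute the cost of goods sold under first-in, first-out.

May 13, 428 sold [FIFO — oldest first]: 170 @ $23.75 + 147 @ $22.50 + 111 @ $21.00 = $9,676.00
Ending inventory: 104 @ $21.00 = $2,184.00

COGS = $9,676.00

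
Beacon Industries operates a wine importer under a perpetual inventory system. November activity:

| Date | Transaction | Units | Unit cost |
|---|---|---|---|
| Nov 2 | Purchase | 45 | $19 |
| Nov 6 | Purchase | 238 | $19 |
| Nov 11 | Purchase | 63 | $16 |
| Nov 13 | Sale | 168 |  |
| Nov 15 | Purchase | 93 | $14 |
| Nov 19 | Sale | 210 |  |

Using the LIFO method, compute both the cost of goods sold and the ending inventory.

Nov 13, 168 sold [LIFO — newest first]: 63 @ $16 + 105 @ $19 = $3,003
Nov 19, 210 sold [LIFO — newest first]: 93 @ $14 + 117 @ $19 = $3,525
Total COGS = $3,003 + $3,525 = $6,528
Ending inventory: 45 @ $19 + 16 @ $19 = $1,159

COGS = $6,528; ending inventory = $1,159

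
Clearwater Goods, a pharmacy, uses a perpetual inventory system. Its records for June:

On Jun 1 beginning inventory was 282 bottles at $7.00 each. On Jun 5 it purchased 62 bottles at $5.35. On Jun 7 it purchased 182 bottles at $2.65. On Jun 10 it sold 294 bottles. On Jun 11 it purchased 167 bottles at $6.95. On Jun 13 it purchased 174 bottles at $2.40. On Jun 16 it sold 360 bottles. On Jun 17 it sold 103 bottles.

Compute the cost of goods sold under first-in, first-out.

COGS = $4,102.25

Jun 10, 294 sold [FIFO — oldest first]: 282 @ $7.00 + 12 @ $5.35 = $2,038.20
Jun 16, 360 sold [FIFO — oldest first]: 50 @ $5.35 + 182 @ $2.65 + 128 @ $6.95 = $1,639.40
Jun 17, 103 sold [FIFO — oldest first]: 39 @ $6.95 + 64 @ $2.40 = $424.65
Total COGS = $2,038.20 + $1,639.40 + $424.65 = $4,102.25
Ending inventory: 110 @ $2.40 = $264.00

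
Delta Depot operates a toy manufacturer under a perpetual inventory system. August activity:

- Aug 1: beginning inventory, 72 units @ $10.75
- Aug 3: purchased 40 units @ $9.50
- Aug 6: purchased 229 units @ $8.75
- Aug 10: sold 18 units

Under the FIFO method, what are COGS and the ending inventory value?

COGS = $193.50; ending inventory = $2,964.25

Aug 10, 18 sold [FIFO — oldest first]: 18 @ $10.75 = $193.50
Ending inventory: 54 @ $10.75 + 40 @ $9.50 + 229 @ $8.75 = $2,964.25
Check: goods available $3,157.75 = COGS $193.50 + ending $2,964.25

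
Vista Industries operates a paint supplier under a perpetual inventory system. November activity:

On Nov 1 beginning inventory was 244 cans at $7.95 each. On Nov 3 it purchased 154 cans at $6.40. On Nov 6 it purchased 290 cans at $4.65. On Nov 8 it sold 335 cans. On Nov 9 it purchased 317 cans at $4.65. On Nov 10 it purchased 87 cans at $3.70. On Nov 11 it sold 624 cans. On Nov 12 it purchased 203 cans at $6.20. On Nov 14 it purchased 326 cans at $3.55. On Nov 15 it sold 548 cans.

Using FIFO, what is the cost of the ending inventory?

Nov 8, 335 sold [FIFO — oldest first]: 244 @ $7.95 + 91 @ $6.40 = $2,522.20
Nov 11, 624 sold [FIFO — oldest first]: 63 @ $6.40 + 290 @ $4.65 + 271 @ $4.65 = $3,011.85
Nov 15, 548 sold [FIFO — oldest first]: 46 @ $4.65 + 87 @ $3.70 + 203 @ $6.20 + 212 @ $3.55 = $2,547.00
Total COGS = $2,522.20 + $3,011.85 + $2,547.00 = $8,081.05
Ending inventory: 114 @ $3.55 = $404.70

Ending inventory = $404.70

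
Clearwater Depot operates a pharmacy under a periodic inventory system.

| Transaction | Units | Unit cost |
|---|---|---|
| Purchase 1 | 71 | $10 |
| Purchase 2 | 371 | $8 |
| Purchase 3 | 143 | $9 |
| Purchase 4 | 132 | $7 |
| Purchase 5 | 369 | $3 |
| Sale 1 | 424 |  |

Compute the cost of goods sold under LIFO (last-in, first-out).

COGS = $1,492

Sale 1 (424) [LIFO — newest first]: 369 @ $3 + 55 @ $7 = $1,492
Ending inventory: 71 @ $10 + 371 @ $8 + 143 @ $9 + 77 @ $7 = $5,504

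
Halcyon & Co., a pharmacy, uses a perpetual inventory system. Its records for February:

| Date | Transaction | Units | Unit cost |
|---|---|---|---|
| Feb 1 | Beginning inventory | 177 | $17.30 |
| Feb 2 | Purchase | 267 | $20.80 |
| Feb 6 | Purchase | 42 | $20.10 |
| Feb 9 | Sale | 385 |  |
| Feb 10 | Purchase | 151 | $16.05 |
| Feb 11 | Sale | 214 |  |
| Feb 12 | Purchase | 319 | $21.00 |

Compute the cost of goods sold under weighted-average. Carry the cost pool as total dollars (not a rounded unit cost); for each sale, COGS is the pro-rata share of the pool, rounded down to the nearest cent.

COGS = $11,221.54

After Feb 1: 177 on hand, pool $3,062.10 (≈ $17.3000 each)
After Feb 2: 444 on hand, pool $8,615.70 (≈ $19.4047 each)
After Feb 6: 486 on hand, pool $9,459.90 (≈ $19.4648 each)
Feb 9, sell 385: 385/486 × $9,459.90 → $7,493.95
After Feb 10: 252 on hand, pool $4,389.50 (≈ $17.4187 each)
Feb 11, sell 214: 214/252 × $4,389.50 → $3,727.59
After Feb 12: 357 on hand, pool $7,360.91 (≈ $20.6188 each)
Total COGS = $7,493.95 + $3,727.59 = $11,221.54
Ending inventory (cost pool remaining) = $7,360.91
Check: goods available $18,582.45 = COGS $11,221.54 + ending $7,360.91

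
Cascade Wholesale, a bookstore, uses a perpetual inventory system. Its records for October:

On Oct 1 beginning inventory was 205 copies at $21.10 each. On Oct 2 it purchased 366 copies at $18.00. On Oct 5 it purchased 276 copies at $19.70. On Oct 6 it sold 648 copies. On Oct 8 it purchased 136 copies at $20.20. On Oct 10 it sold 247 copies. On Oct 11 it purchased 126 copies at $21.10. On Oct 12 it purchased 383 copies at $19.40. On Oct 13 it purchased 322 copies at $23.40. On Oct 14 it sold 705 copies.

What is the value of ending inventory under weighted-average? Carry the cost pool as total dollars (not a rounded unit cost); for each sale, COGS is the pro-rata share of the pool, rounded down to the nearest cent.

Ending inventory = $4,506.90

After Oct 1: 205 on hand, pool $4,325.50 (≈ $21.1000 each)
After Oct 2: 571 on hand, pool $10,913.50 (≈ $19.1130 each)
After Oct 5: 847 on hand, pool $16,350.70 (≈ $19.3043 each)
Oct 6, sell 648: 648/847 × $16,350.70 → $12,509.15
After Oct 8: 335 on hand, pool $6,588.75 (≈ $19.6679 each)
Oct 10, sell 247: 247/335 × $6,588.75 → $4,857.97
After Oct 11: 214 on hand, pool $4,389.38 (≈ $20.5111 each)
After Oct 12: 597 on hand, pool $11,819.58 (≈ $19.7983 each)
After Oct 13: 919 on hand, pool $19,354.38 (≈ $21.0603 each)
Oct 14, sell 705: 705/919 × $19,354.38 → $14,847.48
Total COGS = $12,509.15 + $4,857.97 + $14,847.48 = $32,214.60
Ending inventory (cost pool remaining) = $4,506.90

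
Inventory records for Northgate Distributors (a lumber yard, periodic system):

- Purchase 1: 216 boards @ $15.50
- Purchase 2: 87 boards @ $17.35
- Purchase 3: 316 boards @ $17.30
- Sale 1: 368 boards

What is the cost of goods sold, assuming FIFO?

Sale 1 (368) [FIFO — oldest first]: 216 @ $15.50 + 87 @ $17.35 + 65 @ $17.30 = $5,981.95
Ending inventory: 251 @ $17.30 = $4,342.30
Check: goods available $10,324.25 = COGS $5,981.95 + ending $4,342.30

COGS = $5,981.95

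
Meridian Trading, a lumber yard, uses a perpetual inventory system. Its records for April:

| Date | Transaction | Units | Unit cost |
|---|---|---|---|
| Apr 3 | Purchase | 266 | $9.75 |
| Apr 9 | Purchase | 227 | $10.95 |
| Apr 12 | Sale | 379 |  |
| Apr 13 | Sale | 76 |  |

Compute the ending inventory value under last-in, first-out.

Apr 12, 379 sold [LIFO — newest first]: 227 @ $10.95 + 152 @ $9.75 = $3,967.65
Apr 13, 76 sold [LIFO — newest first]: 76 @ $9.75 = $741.00
Total COGS = $3,967.65 + $741.00 = $4,708.65
Ending inventory: 38 @ $9.75 = $370.50
Check: goods available $5,079.15 = COGS $4,708.65 + ending $370.50

Ending inventory = $370.50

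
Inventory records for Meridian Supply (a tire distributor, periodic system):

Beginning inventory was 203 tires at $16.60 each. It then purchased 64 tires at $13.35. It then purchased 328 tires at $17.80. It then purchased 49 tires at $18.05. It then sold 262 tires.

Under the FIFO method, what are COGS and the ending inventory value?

Sale 1 (262) [FIFO — oldest first]: 203 @ $16.60 + 59 @ $13.35 = $4,157.45
Ending inventory: 5 @ $13.35 + 328 @ $17.80 + 49 @ $18.05 = $6,789.60
Check: goods available $10,947.05 = COGS $4,157.45 + ending $6,789.60

COGS = $4,157.45; ending inventory = $6,789.60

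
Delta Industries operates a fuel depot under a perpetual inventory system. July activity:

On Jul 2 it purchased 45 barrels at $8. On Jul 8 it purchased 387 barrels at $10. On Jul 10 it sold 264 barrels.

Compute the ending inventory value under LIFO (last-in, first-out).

Jul 10, 264 sold [LIFO — newest first]: 264 @ $10 = $2,640
Ending inventory: 45 @ $8 + 123 @ $10 = $1,590

Ending inventory = $1,590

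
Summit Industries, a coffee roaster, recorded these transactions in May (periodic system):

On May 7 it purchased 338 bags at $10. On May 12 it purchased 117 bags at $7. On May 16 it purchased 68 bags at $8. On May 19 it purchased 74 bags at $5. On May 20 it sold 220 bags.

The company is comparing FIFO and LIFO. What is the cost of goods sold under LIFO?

COGS = $1,460

FIFO COGS: 220 @ $10 = $2,200
LIFO COGS: 74 @ $5 + 68 @ $8 + 78 @ $7 = $1,460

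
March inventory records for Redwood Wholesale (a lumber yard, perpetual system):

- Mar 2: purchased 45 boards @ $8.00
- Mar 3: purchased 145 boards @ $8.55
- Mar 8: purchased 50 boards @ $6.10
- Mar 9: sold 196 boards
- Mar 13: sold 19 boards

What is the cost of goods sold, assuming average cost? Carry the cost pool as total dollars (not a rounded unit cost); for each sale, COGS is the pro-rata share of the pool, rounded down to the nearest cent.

After Mar 2: 45 on hand, pool $360.00 (≈ $8.0000 each)
After Mar 3: 190 on hand, pool $1,599.75 (≈ $8.4197 each)
After Mar 8: 240 on hand, pool $1,904.75 (≈ $7.9365 each)
Mar 9, sell 196: 196/240 × $1,904.75 → $1,555.54
Mar 13, sell 19: 19/44 × $349.21 → $150.79
Total COGS = $1,555.54 + $150.79 = $1,706.33
Ending inventory (cost pool remaining) = $198.42
Check: goods available $1,904.75 = COGS $1,706.33 + ending $198.42

COGS = $1,706.33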